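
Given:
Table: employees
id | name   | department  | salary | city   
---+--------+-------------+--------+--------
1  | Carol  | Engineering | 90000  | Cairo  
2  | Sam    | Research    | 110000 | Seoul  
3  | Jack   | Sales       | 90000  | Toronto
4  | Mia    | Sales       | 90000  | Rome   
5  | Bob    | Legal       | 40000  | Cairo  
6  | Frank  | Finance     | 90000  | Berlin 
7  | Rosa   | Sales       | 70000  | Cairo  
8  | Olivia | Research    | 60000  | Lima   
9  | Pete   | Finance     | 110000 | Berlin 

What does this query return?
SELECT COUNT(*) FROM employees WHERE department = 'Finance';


Counting rows where department = 'Finance'
  Frank -> MATCH
  Pete -> MATCH


2


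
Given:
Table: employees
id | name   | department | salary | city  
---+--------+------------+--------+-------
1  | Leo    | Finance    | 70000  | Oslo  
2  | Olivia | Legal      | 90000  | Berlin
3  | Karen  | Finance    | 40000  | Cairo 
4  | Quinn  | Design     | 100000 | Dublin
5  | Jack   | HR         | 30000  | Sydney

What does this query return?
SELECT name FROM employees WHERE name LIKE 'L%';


LIKE 'L%' matches names starting with 'L'
Matching: 1

1 rows:
Leo


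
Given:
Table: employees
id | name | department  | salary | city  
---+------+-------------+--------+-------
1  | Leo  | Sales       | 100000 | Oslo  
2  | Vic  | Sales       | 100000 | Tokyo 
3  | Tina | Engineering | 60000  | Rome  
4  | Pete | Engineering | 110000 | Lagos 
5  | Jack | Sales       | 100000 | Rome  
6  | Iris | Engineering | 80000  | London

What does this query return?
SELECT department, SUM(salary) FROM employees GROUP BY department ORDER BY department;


Summing salary within each department:
  Engineering: 60000 + 110000 + 80000 = 250000
  Sales: 100000 + 100000 + 100000 = 300000


2 groups:
Engineering, 250000
Sales, 300000


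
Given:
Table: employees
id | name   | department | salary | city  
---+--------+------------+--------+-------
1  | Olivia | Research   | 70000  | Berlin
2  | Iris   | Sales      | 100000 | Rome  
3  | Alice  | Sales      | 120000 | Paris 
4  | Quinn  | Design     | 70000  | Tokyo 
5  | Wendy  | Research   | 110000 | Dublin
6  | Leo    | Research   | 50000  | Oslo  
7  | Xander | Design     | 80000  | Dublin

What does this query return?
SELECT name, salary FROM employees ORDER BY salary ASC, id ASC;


Sorting by salary ASC, then id ASC for ties

7 rows:
Leo, 50000
Olivia, 70000
Quinn, 70000
Xander, 80000
Iris, 100000
Wendy, 110000
Alice, 120000


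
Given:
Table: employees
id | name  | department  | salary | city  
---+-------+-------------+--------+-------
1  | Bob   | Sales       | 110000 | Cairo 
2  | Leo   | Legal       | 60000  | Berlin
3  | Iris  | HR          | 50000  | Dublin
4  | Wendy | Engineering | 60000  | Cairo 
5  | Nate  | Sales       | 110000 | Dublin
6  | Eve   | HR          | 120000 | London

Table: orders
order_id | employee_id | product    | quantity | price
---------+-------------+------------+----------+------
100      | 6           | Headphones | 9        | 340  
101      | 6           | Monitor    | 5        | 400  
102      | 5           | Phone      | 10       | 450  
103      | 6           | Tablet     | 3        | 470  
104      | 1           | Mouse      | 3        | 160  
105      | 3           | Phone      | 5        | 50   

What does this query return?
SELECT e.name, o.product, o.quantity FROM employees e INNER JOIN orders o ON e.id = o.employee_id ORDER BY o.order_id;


Joining employees.id = orders.employee_id:
  employee Eve (id=6) -> order Headphones
  employee Eve (id=6) -> order Monitor
  employee Nate (id=5) -> order Phone
  employee Eve (id=6) -> order Tablet
  employee Bob (id=1) -> order Mouse
  employee Iris (id=3) -> order Phone


6 rows:
Eve, Headphones, 9
Eve, Monitor, 5
Nate, Phone, 10
Eve, Tablet, 3
Bob, Mouse, 3
Iris, Phone, 5


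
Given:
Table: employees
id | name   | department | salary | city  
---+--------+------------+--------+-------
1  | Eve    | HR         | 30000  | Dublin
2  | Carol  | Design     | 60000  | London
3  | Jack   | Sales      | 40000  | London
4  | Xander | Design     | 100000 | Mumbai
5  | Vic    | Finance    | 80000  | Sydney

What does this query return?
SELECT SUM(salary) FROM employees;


SUM(salary) = 30000 + 60000 + 40000 + 100000 + 80000 = 310000

310000


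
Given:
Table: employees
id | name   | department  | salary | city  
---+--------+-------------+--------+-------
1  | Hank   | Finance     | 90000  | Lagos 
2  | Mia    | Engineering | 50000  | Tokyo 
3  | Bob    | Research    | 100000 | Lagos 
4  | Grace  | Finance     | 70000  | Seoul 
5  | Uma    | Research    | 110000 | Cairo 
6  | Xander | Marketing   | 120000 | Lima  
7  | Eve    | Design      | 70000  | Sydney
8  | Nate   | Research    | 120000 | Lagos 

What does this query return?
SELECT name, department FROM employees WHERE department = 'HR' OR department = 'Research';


Filtering: department = 'HR' OR 'Research'
Matching: 3 rows

3 rows:
Bob, Research
Uma, Research
Nate, Research


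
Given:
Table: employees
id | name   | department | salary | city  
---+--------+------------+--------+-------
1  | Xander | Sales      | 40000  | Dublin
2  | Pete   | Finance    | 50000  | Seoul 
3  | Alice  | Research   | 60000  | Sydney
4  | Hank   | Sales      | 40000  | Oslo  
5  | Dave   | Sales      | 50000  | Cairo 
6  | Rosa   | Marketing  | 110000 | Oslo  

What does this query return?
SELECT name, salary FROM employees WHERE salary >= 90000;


Filtering: salary >= 90000
Matching: 1 rows

1 rows:
Rosa, 110000


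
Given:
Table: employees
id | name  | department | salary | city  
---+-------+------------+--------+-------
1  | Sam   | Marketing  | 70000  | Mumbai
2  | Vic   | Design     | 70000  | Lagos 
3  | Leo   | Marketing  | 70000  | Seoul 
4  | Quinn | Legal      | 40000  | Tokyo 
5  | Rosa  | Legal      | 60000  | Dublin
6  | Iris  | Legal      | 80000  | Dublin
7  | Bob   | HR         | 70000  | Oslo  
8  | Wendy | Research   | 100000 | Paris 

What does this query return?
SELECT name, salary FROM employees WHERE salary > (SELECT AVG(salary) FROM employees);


Subquery: AVG(salary) = 70000.0
Filtering: salary > 70000.0
  Iris (80000) -> MATCH
  Wendy (100000) -> MATCH


2 rows:
Iris, 80000
Wendy, 100000


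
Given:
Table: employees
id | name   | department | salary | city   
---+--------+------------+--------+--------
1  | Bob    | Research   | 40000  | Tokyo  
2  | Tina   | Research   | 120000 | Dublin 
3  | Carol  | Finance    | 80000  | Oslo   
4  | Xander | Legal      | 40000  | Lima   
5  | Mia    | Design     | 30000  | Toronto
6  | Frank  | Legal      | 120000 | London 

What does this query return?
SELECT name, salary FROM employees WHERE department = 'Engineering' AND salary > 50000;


Filtering: department = 'Engineering' AND salary > 50000
Matching: 0 rows

Empty result set (0 rows)


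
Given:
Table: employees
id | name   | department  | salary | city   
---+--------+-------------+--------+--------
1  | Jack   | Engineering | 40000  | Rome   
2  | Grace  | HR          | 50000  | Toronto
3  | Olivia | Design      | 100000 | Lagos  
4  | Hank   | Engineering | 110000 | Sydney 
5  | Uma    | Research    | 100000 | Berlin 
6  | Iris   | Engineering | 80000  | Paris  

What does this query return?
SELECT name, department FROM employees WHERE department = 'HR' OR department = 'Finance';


Filtering: department = 'HR' OR 'Finance'
Matching: 1 rows

1 rows:
Grace, HR


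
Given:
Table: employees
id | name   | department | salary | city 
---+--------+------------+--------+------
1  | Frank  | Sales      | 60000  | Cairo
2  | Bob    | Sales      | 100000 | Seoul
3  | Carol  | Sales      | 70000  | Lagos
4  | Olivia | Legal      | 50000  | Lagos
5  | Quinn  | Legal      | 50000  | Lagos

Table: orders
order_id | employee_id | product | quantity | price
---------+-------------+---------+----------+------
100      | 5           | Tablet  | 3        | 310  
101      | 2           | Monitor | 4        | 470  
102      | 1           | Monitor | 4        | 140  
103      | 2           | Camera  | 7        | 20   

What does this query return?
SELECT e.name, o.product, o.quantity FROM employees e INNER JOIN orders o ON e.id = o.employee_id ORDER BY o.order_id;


Joining employees.id = orders.employee_id:
  employee Quinn (id=5) -> order Tablet
  employee Bob (id=2) -> order Monitor
  employee Frank (id=1) -> order Monitor
  employee Bob (id=2) -> order Camera


4 rows:
Quinn, Tablet, 3
Bob, Monitor, 4
Frank, Monitor, 4
Bob, Camera, 7


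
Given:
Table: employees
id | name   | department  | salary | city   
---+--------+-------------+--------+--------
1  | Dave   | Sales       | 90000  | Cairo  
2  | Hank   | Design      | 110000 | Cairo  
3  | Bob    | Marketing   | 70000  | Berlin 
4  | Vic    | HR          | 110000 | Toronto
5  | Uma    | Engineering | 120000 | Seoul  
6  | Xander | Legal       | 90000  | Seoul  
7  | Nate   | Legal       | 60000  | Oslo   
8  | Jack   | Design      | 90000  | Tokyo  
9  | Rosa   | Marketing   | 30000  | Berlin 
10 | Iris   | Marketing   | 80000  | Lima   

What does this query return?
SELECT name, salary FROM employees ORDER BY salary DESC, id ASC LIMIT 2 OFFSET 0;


Sort by salary DESC (id ASC tiebreak), then skip 0 and take 2
Rows 1 through 2

2 rows:
Uma, 120000
Hank, 110000


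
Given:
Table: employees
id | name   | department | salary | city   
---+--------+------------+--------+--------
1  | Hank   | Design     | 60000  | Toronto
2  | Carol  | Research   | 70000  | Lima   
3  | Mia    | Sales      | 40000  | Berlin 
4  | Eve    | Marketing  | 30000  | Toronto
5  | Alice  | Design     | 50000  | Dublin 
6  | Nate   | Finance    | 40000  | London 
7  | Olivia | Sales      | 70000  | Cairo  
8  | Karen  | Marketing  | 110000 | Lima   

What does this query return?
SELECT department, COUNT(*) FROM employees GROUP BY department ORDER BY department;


Assigning each row to its department group:
  Hank -> Design
  Carol -> Research
  Mia -> Sales
  Eve -> Marketing
  Alice -> Design
  Nate -> Finance
  Olivia -> Sales
  Karen -> Marketing


5 groups:
Design, 2
Finance, 1
Marketing, 2
Research, 1
Sales, 2


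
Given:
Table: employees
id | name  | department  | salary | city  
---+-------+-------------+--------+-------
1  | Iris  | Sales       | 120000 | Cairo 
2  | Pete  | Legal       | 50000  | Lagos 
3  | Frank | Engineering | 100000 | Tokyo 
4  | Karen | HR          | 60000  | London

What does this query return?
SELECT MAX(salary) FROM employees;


Salaries: 120000, 50000, 100000, 60000
MAX = 120000

120000


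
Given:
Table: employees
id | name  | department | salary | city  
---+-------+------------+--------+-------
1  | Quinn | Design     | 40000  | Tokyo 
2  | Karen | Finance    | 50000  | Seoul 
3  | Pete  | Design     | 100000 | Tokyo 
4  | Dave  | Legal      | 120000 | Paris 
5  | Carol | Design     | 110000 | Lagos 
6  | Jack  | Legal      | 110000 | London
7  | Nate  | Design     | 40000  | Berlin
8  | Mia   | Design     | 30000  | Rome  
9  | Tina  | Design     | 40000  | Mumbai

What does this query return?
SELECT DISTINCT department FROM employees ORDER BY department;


All 'department' values (row order): Design, Finance, Design, Legal, Design, Legal, Design, Design, Design
Removing duplicates leaves 3 unique value(s).

3 values:
Design
Finance
Legal


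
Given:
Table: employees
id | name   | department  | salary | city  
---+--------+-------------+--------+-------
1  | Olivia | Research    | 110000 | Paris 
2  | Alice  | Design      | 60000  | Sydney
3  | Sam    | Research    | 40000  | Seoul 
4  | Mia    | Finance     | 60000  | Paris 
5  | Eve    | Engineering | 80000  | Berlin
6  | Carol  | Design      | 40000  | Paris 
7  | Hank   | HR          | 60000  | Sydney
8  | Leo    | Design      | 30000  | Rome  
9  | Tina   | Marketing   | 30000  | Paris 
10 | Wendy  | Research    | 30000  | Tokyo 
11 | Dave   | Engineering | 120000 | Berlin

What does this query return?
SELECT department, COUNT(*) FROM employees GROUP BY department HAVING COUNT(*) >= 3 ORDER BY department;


Groups with count >= 3:
  Design: 3 -> PASS
  Research: 3 -> PASS
  Engineering: 2 -> filtered out
  Finance: 1 -> filtered out
  HR: 1 -> filtered out
  Marketing: 1 -> filtered out


2 groups:
Design, 3
Research, 3


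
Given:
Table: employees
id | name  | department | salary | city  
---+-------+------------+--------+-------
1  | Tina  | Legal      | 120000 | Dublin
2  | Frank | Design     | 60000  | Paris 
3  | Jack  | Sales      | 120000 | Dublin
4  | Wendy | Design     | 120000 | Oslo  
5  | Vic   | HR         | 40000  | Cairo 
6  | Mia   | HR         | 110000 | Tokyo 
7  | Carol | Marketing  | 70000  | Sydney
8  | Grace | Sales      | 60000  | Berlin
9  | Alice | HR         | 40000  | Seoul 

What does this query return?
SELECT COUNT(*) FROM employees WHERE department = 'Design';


Counting rows where department = 'Design'
  Frank -> MATCH
  Wendy -> MATCH


2


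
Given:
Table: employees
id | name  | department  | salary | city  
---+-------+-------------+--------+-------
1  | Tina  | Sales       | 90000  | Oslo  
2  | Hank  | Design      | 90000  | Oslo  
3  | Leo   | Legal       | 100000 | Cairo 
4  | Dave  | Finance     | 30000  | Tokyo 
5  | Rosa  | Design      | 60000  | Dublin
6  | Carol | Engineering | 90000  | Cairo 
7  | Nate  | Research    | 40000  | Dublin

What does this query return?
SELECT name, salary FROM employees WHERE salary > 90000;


Filtering: salary > 90000
Matching: 1 rows

1 rows:
Leo, 100000


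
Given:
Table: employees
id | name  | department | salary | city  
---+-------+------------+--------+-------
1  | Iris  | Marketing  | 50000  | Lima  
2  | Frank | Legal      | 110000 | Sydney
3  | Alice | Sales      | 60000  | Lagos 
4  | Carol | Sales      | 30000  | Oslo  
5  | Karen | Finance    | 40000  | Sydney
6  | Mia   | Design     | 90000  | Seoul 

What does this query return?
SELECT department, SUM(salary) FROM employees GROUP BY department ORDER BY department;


Summing salary within each department:
  Design: 90000 = 90000
  Finance: 40000 = 40000
  Legal: 110000 = 110000
  Marketing: 50000 = 50000
  Sales: 60000 + 30000 = 90000


5 groups:
Design, 90000
Finance, 40000
Legal, 110000
Marketing, 50000
Sales, 90000


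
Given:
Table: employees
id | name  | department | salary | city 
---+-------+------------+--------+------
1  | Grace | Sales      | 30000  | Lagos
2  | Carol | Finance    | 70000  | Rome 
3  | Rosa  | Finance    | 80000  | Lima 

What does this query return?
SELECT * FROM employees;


SELECT * returns all 3 rows with all columns

3 rows:
1, Grace, Sales, 30000, Lagos
2, Carol, Finance, 70000, Rome
3, Rosa, Finance, 80000, Lima


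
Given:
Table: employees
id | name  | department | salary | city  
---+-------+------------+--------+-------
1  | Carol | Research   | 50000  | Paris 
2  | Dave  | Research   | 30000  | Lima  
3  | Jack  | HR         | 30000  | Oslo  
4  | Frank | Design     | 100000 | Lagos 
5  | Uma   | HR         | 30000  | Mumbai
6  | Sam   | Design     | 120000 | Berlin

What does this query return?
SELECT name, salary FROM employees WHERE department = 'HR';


Filtering: department = 'HR'
Matching rows: 2

2 rows:
Jack, 30000
Uma, 30000


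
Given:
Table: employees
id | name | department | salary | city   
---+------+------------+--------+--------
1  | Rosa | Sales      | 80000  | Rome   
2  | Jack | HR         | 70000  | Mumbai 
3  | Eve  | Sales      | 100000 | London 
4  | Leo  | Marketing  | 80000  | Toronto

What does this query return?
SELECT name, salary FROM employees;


Projecting columns: name, salary

4 rows:
Rosa, 80000
Jack, 70000
Eve, 100000
Leo, 80000


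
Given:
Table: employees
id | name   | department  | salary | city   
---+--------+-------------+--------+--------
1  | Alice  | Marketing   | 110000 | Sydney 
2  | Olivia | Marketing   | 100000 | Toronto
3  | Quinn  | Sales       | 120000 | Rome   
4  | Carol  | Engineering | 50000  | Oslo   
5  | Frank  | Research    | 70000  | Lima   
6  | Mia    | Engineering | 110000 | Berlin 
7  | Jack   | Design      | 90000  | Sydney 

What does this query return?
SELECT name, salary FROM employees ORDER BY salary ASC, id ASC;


Sorting by salary ASC, then id ASC for ties

7 rows:
Carol, 50000
Frank, 70000
Jack, 90000
Olivia, 100000
Alice, 110000
Mia, 110000
Quinn, 120000


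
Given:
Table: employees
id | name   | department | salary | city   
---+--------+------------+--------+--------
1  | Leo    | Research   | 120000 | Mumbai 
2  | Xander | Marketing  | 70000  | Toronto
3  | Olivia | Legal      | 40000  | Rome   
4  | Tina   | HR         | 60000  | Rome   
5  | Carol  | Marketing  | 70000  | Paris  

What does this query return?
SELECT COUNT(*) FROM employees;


COUNT(*) counts all rows

5


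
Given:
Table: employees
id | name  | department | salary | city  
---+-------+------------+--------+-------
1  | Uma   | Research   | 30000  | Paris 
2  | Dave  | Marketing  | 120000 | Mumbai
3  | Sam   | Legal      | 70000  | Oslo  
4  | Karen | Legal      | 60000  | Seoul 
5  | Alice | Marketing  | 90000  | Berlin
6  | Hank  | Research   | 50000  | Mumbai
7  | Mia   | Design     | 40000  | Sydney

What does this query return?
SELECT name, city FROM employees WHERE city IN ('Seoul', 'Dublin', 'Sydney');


Filtering: city IN ('Seoul', 'Dublin', 'Sydney')
Matching: 2 rows

2 rows:
Karen, Seoul
Mia, Sydney


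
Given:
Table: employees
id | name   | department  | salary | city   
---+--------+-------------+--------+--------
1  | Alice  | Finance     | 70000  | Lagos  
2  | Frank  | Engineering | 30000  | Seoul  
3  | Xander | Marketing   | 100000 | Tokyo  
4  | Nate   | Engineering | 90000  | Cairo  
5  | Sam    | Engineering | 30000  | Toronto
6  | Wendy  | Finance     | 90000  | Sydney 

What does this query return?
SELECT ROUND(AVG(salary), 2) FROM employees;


SUM(salary) = 410000
COUNT = 6
ROUND(AVG, 2) = ROUND(410000 / 6, 2) = 68333.33

68333.33


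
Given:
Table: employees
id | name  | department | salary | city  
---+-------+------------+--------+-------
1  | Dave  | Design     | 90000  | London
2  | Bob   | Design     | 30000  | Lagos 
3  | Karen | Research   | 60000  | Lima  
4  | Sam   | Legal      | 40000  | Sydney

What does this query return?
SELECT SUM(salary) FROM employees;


SUM(salary) = 90000 + 30000 + 60000 + 40000 = 220000

220000


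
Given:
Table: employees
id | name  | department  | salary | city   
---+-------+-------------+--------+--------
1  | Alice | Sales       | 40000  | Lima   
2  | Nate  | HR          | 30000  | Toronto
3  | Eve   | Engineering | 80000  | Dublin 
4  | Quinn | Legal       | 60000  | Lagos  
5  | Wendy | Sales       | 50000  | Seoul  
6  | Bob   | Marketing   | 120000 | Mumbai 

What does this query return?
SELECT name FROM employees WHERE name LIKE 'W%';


LIKE 'W%' matches names starting with 'W'
Matching: 1

1 rows:
Wendy


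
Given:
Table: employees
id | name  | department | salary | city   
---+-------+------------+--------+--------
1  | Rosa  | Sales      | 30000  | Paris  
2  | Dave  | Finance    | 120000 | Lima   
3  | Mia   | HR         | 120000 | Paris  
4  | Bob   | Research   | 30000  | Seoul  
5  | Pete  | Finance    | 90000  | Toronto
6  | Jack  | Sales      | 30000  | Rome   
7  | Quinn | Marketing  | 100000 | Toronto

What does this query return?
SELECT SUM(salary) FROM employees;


SUM(salary) = 30000 + 120000 + 120000 + 30000 + 90000 + 30000 + 100000 = 520000

520000


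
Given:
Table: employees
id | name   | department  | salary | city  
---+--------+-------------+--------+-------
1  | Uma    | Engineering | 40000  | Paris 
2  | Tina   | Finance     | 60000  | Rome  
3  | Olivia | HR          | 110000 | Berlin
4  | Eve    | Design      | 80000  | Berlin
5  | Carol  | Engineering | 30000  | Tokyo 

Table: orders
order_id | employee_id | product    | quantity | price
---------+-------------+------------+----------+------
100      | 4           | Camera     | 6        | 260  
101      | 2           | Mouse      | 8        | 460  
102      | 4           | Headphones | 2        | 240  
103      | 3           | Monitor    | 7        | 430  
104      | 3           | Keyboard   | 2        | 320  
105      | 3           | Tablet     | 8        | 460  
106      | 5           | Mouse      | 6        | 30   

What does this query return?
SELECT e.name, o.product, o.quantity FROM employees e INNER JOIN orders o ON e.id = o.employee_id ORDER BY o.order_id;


Joining employees.id = orders.employee_id:
  employee Eve (id=4) -> order Camera
  employee Tina (id=2) -> order Mouse
  employee Eve (id=4) -> order Headphones
  employee Olivia (id=3) -> order Monitor
  employee Olivia (id=3) -> order Keyboard
  employee Olivia (id=3) -> order Tablet
  employee Carol (id=5) -> order Mouse


7 rows:
Eve, Camera, 6
Tina, Mouse, 8
Eve, Headphones, 2
Olivia, Monitor, 7
Olivia, Keyboard, 2
Olivia, Tablet, 8
Carol, Mouse, 6


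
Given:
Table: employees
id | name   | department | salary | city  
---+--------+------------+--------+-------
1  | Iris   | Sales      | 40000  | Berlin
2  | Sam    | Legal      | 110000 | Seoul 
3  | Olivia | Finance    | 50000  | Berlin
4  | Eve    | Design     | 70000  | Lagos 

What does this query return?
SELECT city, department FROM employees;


Projecting columns: city, department

4 rows:
Berlin, Sales
Seoul, Legal
Berlin, Finance
Lagos, Design


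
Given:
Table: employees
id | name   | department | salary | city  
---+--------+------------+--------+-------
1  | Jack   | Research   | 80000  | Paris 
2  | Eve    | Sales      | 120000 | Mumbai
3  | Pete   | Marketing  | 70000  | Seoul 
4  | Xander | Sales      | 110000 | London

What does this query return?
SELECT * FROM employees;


SELECT * returns all 4 rows with all columns

4 rows:
1, Jack, Research, 80000, Paris
2, Eve, Sales, 120000, Mumbai
3, Pete, Marketing, 70000, Seoul
4, Xander, Sales, 110000, London


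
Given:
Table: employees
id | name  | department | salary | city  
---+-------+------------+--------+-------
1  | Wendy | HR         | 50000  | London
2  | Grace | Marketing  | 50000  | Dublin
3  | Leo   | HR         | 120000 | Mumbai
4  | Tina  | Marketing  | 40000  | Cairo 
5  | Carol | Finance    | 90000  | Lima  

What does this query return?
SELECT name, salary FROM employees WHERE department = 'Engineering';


Filtering: department = 'Engineering'
Matching rows: 0

Empty result set (0 rows)


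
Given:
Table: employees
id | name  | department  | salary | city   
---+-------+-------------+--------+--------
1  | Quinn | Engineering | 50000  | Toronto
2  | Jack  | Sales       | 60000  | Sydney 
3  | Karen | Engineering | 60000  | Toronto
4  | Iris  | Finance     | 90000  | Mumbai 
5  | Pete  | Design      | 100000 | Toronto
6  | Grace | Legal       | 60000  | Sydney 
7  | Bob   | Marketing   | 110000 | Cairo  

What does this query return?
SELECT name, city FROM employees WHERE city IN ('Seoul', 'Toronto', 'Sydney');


Filtering: city IN ('Seoul', 'Toronto', 'Sydney')
Matching: 5 rows

5 rows:
Quinn, Toronto
Jack, Sydney
Karen, Toronto
Pete, Toronto
Grace, Sydney


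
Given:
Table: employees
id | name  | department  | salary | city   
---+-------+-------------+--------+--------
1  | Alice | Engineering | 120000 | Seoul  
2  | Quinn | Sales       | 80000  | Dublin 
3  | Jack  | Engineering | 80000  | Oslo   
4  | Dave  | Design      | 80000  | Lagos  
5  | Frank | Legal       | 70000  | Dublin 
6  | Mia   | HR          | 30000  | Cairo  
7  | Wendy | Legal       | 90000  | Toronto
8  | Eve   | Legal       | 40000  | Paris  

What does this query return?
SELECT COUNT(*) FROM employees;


COUNT(*) counts all rows

8


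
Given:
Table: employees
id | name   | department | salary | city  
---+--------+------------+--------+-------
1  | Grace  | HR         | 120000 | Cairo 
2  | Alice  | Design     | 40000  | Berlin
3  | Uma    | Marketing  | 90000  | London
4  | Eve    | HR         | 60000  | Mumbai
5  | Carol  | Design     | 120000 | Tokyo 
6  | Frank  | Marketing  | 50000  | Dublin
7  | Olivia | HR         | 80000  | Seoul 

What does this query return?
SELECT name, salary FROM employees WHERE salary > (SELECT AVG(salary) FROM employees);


Subquery: AVG(salary) = 80000.0
Filtering: salary > 80000.0
  Grace (120000) -> MATCH
  Uma (90000) -> MATCH
  Carol (120000) -> MATCH


3 rows:
Grace, 120000
Uma, 90000
Carol, 120000


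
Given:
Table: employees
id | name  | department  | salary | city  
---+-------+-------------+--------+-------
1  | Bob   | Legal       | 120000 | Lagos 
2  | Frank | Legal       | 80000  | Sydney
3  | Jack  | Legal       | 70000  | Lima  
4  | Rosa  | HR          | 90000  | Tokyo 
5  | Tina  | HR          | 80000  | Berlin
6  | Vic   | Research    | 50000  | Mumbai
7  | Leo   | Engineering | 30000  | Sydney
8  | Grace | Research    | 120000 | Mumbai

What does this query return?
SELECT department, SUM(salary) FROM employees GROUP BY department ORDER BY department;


Summing salary within each department:
  Engineering: 30000 = 30000
  HR: 90000 + 80000 = 170000
  Legal: 120000 + 80000 + 70000 = 270000
  Research: 50000 + 120000 = 170000


4 groups:
Engineering, 30000
HR, 170000
Legal, 270000
Research, 170000


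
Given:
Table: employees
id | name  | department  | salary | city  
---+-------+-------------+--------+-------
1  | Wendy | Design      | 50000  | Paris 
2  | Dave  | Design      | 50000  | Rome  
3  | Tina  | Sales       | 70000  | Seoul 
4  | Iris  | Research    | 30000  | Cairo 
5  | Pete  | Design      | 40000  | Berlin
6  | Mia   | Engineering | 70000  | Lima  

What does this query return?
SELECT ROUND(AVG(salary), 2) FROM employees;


SUM(salary) = 310000
COUNT = 6
ROUND(AVG, 2) = ROUND(310000 / 6, 2) = 51666.67

51666.67


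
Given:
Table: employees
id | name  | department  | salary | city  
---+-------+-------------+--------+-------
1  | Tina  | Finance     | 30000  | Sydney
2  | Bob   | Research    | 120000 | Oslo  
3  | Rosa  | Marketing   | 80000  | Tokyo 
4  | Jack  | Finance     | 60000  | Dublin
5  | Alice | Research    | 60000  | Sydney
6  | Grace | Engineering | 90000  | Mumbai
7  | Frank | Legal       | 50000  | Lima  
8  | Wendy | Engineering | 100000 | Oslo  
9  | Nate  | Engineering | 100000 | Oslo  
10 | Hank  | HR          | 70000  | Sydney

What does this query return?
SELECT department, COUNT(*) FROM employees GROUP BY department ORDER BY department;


Assigning each row to its department group:
  Tina -> Finance
  Bob -> Research
  Rosa -> Marketing
  Jack -> Finance
  Alice -> Research
  Grace -> Engineering
  Frank -> Legal
  Wendy -> Engineering
  Nate -> Engineering
  Hank -> HR


6 groups:
Engineering, 3
Finance, 2
HR, 1
Legal, 1
Marketing, 1
Research, 2


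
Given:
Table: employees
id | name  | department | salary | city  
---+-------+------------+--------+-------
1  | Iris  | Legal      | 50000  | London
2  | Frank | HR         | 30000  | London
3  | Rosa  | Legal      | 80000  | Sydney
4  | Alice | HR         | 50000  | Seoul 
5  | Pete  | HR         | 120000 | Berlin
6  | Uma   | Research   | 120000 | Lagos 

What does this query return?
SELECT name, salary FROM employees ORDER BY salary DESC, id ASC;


Sorting by salary DESC, then id ASC for ties

6 rows:
Pete, 120000
Uma, 120000
Rosa, 80000
Iris, 50000
Alice, 50000
Frank, 30000


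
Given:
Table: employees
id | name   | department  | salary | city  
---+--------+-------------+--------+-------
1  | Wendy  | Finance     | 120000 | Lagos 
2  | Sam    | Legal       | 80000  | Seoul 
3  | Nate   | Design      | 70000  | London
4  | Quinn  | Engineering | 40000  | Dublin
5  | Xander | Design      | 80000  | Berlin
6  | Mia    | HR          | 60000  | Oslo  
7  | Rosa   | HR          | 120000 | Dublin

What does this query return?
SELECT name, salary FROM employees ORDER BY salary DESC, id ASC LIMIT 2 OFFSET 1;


Sort by salary DESC (id ASC tiebreak), then skip 1 and take 2
Rows 2 through 3

2 rows:
Rosa, 120000
Sam, 80000


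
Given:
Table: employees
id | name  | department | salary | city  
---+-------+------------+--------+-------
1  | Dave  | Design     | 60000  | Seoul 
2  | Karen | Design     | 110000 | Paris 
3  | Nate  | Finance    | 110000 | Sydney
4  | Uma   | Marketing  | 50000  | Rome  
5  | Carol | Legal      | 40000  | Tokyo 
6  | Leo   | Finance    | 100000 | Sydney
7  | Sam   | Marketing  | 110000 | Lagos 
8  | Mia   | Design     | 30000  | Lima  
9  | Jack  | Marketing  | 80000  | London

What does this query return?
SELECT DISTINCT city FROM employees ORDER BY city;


All 'city' values (row order): Seoul, Paris, Sydney, Rome, Tokyo, Sydney, Lagos, Lima, London
Removing duplicates leaves 8 unique value(s).

8 values:
Lagos
Lima
London
Paris
Rome
Seoul
Sydney
Tokyo


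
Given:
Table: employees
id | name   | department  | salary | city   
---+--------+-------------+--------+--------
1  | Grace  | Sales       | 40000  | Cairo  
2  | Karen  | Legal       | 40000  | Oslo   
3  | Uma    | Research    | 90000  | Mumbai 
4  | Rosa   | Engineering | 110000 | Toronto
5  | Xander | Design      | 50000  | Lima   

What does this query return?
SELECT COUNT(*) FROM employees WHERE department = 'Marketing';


Counting rows where department = 'Marketing'


0


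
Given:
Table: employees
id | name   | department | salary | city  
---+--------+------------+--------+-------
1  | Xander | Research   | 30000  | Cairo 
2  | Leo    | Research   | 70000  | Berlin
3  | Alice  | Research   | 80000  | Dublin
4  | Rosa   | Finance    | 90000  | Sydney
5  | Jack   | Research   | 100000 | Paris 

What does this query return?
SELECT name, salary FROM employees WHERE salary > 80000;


Filtering: salary > 80000
Matching: 2 rows

2 rows:
Rosa, 90000
Jack, 100000


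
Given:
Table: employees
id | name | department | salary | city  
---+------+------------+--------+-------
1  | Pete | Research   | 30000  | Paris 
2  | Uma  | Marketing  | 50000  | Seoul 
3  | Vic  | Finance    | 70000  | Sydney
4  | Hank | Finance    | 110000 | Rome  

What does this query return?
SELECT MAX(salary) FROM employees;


Salaries: 30000, 50000, 70000, 110000
MAX = 110000

110000


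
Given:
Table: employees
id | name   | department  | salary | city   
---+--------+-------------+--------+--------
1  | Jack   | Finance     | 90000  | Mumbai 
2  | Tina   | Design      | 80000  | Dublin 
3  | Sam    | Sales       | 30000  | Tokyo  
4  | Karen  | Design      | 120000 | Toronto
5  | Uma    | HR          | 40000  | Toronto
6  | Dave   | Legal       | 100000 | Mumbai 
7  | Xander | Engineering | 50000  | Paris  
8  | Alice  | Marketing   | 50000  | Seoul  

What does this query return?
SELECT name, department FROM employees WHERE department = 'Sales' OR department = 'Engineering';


Filtering: department = 'Sales' OR 'Engineering'
Matching: 2 rows

2 rows:
Sam, Sales
Xander, Engineering


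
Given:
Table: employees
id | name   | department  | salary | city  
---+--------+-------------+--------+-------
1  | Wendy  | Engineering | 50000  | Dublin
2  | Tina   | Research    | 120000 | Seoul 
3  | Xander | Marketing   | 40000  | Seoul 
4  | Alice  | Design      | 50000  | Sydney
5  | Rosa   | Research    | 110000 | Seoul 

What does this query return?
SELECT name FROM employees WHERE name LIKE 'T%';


LIKE 'T%' matches names starting with 'T'
Matching: 1

1 rows:
Tina


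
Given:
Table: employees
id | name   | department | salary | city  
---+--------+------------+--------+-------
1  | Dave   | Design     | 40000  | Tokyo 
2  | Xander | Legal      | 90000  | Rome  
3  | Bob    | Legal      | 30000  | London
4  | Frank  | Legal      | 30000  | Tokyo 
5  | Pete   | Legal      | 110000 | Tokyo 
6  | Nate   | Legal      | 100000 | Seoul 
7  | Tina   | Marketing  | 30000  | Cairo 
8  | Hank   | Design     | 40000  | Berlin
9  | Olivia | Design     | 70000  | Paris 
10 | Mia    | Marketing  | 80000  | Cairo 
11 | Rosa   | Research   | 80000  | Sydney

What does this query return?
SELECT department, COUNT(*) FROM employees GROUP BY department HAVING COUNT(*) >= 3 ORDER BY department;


Groups with count >= 3:
  Design: 3 -> PASS
  Legal: 5 -> PASS
  Marketing: 2 -> filtered out
  Research: 1 -> filtered out


2 groups:
Design, 3
Legal, 5


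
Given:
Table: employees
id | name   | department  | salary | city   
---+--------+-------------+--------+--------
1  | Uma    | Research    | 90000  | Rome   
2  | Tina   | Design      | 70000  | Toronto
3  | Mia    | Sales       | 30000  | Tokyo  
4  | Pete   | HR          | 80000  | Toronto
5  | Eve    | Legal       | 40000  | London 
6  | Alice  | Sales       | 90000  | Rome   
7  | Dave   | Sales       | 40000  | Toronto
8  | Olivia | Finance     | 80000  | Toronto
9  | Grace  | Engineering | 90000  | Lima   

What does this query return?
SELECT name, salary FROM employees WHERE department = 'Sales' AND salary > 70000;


Filtering: department = 'Sales' AND salary > 70000
Matching: 1 rows

1 rows:
Alice, 90000


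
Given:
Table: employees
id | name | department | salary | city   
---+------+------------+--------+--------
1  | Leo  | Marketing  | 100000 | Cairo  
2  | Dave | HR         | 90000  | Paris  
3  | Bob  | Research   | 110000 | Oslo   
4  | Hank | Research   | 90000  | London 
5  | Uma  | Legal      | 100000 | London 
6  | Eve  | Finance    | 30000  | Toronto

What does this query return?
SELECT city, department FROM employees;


Projecting columns: city, department

6 rows:
Cairo, Marketing
Paris, HR
Oslo, Research
London, Research
London, Legal
Toronto, Finance


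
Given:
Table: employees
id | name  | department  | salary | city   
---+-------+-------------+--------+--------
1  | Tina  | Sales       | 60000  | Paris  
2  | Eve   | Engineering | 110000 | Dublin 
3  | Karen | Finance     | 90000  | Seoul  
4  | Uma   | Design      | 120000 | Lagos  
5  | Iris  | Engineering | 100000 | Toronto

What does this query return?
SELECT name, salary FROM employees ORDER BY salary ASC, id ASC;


Sorting by salary ASC, then id ASC for ties

5 rows:
Tina, 60000
Karen, 90000
Iris, 100000
Eve, 110000
Uma, 120000


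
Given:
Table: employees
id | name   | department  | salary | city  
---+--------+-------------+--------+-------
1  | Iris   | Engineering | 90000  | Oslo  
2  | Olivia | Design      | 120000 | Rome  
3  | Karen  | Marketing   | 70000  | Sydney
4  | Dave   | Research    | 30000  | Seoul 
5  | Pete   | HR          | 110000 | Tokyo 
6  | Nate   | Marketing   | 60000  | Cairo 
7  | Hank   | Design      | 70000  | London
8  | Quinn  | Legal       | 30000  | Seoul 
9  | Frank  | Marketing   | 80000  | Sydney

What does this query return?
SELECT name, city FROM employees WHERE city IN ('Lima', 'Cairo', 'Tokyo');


Filtering: city IN ('Lima', 'Cairo', 'Tokyo')
Matching: 2 rows

2 rows:
Pete, Tokyo
Nate, Cairo


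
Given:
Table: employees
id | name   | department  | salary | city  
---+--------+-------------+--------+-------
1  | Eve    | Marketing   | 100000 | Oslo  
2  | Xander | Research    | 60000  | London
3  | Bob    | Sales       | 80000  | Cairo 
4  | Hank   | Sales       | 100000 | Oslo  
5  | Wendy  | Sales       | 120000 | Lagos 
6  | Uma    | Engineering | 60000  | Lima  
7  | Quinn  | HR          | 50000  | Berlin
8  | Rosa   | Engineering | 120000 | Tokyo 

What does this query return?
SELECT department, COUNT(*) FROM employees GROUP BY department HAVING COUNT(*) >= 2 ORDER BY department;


Groups with count >= 2:
  Engineering: 2 -> PASS
  Sales: 3 -> PASS
  HR: 1 -> filtered out
  Marketing: 1 -> filtered out
  Research: 1 -> filtered out


2 groups:
Engineering, 2
Sales, 3


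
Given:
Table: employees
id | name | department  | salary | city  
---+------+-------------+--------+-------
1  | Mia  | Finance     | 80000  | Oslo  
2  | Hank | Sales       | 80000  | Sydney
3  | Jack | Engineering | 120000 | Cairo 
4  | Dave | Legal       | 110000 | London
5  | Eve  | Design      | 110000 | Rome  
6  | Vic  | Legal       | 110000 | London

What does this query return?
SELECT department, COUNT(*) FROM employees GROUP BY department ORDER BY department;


Assigning each row to its department group:
  Mia -> Finance
  Hank -> Sales
  Jack -> Engineering
  Dave -> Legal
  Eve -> Design
  Vic -> Legal


5 groups:
Design, 1
Engineering, 1
Finance, 1
Legal, 2
Sales, 1


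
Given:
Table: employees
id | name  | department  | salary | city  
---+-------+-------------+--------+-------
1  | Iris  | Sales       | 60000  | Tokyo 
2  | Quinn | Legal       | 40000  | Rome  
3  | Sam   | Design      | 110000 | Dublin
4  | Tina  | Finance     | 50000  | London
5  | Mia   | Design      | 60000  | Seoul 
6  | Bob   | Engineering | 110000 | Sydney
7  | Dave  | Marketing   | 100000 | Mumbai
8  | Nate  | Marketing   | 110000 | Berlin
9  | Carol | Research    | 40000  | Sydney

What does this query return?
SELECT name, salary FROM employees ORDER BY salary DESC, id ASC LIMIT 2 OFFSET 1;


Sort by salary DESC (id ASC tiebreak), then skip 1 and take 2
Rows 2 through 3

2 rows:
Bob, 110000
Nate, 110000


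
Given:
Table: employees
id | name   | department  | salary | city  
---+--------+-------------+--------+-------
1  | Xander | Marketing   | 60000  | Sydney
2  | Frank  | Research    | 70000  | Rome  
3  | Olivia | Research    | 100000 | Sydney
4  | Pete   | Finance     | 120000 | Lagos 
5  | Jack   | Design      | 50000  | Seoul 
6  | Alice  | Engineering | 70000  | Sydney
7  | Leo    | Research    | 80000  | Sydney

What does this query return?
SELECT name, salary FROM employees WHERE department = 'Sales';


Filtering: department = 'Sales'
Matching rows: 0

Empty result set (0 rows)


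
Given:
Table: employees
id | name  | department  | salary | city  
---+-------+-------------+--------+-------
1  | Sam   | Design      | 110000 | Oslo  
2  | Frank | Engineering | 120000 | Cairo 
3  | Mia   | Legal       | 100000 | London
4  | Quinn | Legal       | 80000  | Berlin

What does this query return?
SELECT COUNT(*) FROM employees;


COUNT(*) counts all rows

4


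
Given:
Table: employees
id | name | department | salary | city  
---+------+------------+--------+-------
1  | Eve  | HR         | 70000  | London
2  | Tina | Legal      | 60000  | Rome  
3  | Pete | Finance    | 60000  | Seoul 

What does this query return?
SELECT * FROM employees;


SELECT * returns all 3 rows with all columns

3 rows:
1, Eve, HR, 70000, London
2, Tina, Legal, 60000, Rome
3, Pete, Finance, 60000, Seoul


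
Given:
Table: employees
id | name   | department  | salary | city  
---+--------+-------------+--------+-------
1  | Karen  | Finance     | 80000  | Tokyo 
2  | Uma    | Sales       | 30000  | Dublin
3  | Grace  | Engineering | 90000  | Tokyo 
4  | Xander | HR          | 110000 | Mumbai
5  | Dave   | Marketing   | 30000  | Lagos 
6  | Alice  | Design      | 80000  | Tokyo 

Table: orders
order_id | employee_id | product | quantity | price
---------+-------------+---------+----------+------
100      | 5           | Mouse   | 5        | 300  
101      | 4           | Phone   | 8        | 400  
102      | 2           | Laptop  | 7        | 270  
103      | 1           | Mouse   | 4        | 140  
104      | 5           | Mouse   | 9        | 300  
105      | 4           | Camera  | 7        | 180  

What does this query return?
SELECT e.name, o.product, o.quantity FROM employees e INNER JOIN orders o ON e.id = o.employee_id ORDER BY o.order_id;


Joining employees.id = orders.employee_id:
  employee Dave (id=5) -> order Mouse
  employee Xander (id=4) -> order Phone
  employee Uma (id=2) -> order Laptop
  employee Karen (id=1) -> order Mouse
  employee Dave (id=5) -> order Mouse
  employee Xander (id=4) -> order Camera


6 rows:
Dave, Mouse, 5
Xander, Phone, 8
Uma, Laptop, 7
Karen, Mouse, 4
Dave, Mouse, 9
Xander, Camera, 7


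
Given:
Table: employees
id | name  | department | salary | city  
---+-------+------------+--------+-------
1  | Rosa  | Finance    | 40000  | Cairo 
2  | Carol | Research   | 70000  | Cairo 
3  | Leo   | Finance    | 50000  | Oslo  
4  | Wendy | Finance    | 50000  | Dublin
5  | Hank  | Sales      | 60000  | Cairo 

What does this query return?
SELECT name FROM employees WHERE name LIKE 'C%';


LIKE 'C%' matches names starting with 'C'
Matching: 1

1 rows:
Carol
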